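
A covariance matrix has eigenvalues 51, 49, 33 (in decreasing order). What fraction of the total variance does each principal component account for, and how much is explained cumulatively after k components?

Step 1 — total variance = trace(Sigma) = Σ λ_i = 51 + 49 + 33 = 133.

Step 2 — fraction explained by component i = λ_i / Σ λ:
  PC1: 51/133 = 0.3835
  PC2: 49/133 = 0.3684
  PC3: 33/133 = 0.2481

Step 3 — cumulative fraction after k components = (λ_1 + ... + λ_k) / Σ λ:
  k = 1: 51/133 = 0.3835
  k = 2: (51 + 49)/133 = 100/133 = 0.7519
  k = 3: (51 + 49 + 33)/133 = 133/133 = 1

Summary (fraction, with percent):

explained: PC1 0.3835 (38.35%), PC2 0.3684 (36.84%), PC3 0.2481 (24.81%);  cumulative: 0.3835, 0.7519, 1


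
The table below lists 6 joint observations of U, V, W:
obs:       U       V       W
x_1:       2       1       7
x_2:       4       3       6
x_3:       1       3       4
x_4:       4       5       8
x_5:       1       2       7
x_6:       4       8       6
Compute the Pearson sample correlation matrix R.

Step 1 — column means:
  mean(U) = (2 + 4 + 1 + 4 + 1 + 4) / 6 = 16/6 = 2.6667
  mean(V) = (1 + 3 + 3 + 5 + 2 + 8) / 6 = 22/6 = 3.6667
  mean(W) = (7 + 6 + 4 + 8 + 7 + 6) / 6 = 38/6 = 6.3333

Step 2 — sample variances and covariances s[i,j] = (1/(n-1)) · Σ_k (x_{k,i} - mean_i) · (x_{k,j} - mean_j), with n-1 = 5:
  s[U,U] = ((-0.6667)·(-0.6667) + (1.3333)·(1.3333) + (-1.6667)·(-1.6667) + (1.3333)·(1.3333) + (-1.6667)·(-1.6667) + (1.3333)·(1.3333)) / 5 = 11.3333/5 = 2.2667
  s[U,V] = ((-0.6667)·(-2.6667) + (1.3333)·(-0.6667) + (-1.6667)·(-0.6667) + (1.3333)·(1.3333) + (-1.6667)·(-1.6667) + (1.3333)·(4.3333)) / 5 = 12.3333/5 = 2.4667
  s[U,W] = ((-0.6667)·(0.6667) + (1.3333)·(-0.3333) + (-1.6667)·(-2.3333) + (1.3333)·(1.6667) + (-1.6667)·(0.6667) + (1.3333)·(-0.3333)) / 5 = 3.6667/5 = 0.7333
  s[V,V] = ((-2.6667)·(-2.6667) + (-0.6667)·(-0.6667) + (-0.6667)·(-0.6667) + (1.3333)·(1.3333) + (-1.6667)·(-1.6667) + (4.3333)·(4.3333)) / 5 = 31.3333/5 = 6.2667
  s[V,W] = ((-2.6667)·(0.6667) + (-0.6667)·(-0.3333) + (-0.6667)·(-2.3333) + (1.3333)·(1.6667) + (-1.6667)·(0.6667) + (4.3333)·(-0.3333)) / 5 = -0.3333/5 = -0.0667
  s[W,W] = ((0.6667)·(0.6667) + (-0.3333)·(-0.3333) + (-2.3333)·(-2.3333) + (1.6667)·(1.6667) + (0.6667)·(0.6667) + (-0.3333)·(-0.3333)) / 5 = 9.3333/5 = 1.8667
  Sample standard deviations s_i = √(s[i,i]):
  s(U) = √(2.2667) = 1.5055
  s(V) = √(6.2667) = 2.5033
  s(W) = √(1.8667) = 1.3663

Step 3 — r_{ij} = s_{ij} / (s_i · s_j):
  r[U,U] = 1 (diagonal).
  r[U,V] = 2.4667 / (1.5055 · 2.5033) = 2.4667 / 3.7689 = 0.6545
  r[U,W] = 0.7333 / (1.5055 · 1.3663) = 0.7333 / 2.057 = 0.3565
  r[V,V] = 1 (diagonal).
  r[V,W] = -0.0667 / (2.5033 · 1.3663) = -0.0667 / 3.4202 = -0.0195
  r[W,W] = 1 (diagonal).

R is symmetric with unit diagonal. Assembling:

R = [[1, 0.6545, 0.3565],
 [0.6545, 1, -0.0195],
 [0.3565, -0.0195, 1]]


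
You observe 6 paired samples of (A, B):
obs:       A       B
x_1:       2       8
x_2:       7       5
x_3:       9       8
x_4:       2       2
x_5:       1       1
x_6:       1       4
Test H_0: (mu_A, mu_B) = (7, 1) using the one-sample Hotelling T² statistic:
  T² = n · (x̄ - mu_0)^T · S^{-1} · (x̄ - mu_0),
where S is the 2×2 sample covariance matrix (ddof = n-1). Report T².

Step 1 — sample mean vector:
  mean(A) = (2 + 7 + 9 + 2 + 1 + 1) / 6 = 22/6 = 3.6667
  mean(B) = (8 + 5 + 8 + 2 + 1 + 4) / 6 = 28/6 = 4.6667
  x̄ = (3.6667, 4.6667),  deviation x̄ - mu_0 = (3.6667, 4.6667) - (7, 1) = (-3.3333, 3.6667).

Step 2 — sample covariance matrix, S[i,j] = (1/(n-1)) · Σ_k (x_{k,i} - mean_i) · (x_{k,j} - mean_j), divisor n-1 = 5:
  S[A,A] = ((-1.6667)·(-1.6667) + (3.3333)·(3.3333) + (5.3333)·(5.3333) + (-1.6667)·(-1.6667) + (-2.6667)·(-2.6667) + (-2.6667)·(-2.6667)) / 5 = 59.3333/5 = 11.8667
  S[A,B] = ((-1.6667)·(3.3333) + (3.3333)·(0.3333) + (5.3333)·(3.3333) + (-1.6667)·(-2.6667) + (-2.6667)·(-3.6667) + (-2.6667)·(-0.6667)) / 5 = 29.3333/5 = 5.8667
  S[B,B] = ((3.3333)·(3.3333) + (0.3333)·(0.3333) + (3.3333)·(3.3333) + (-2.6667)·(-2.6667) + (-3.6667)·(-3.6667) + (-0.6667)·(-0.6667)) / 5 = 43.3333/5 = 8.6667
  S = [[11.8667, 5.8667],
 [5.8667, 8.6667]].

Step 3 — invert S. det(S) = 11.8667·8.6667 - (5.8667)² = 68.4267.
  S^{-1} = (1/det) · [[d, -b], [-b, a]] = [[0.1267, -0.0857],
 [-0.0857, 0.1734]].

Step 4 — quadratic form (x̄ - mu_0)^T · S^{-1} · (x̄ - mu_0):
  S^{-1} · (x̄ - mu_0) = (-0.7366, 0.9217),
  (x̄ - mu_0)^T · [...] = (-3.3333)·(-0.7366) + (3.6667)·(0.9217) = 5.8346.

Step 5 — scale by n: T² = 6 · 5.8346 = 35.0078.

T² ≈ 35.0078


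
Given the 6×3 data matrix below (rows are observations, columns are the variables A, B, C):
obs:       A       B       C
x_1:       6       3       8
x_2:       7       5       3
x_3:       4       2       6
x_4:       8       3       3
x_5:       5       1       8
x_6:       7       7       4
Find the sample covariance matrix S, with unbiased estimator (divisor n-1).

Step 1 — column means:
  mean(A) = (6 + 7 + 4 + 8 + 5 + 7) / 6 = 37/6 = 6.1667
  mean(B) = (3 + 5 + 2 + 3 + 1 + 7) / 6 = 21/6 = 3.5
  mean(C) = (8 + 3 + 6 + 3 + 8 + 4) / 6 = 32/6 = 5.3333

Step 2 — sample covariance S[i,j] = (1/(n-1)) · Σ_k (x_{k,i} - mean_i) · (x_{k,j} - mean_j), with n-1 = 5.
  S[A,A] = ((-0.1667)·(-0.1667) + (0.8333)·(0.8333) + (-2.1667)·(-2.1667) + (1.8333)·(1.8333) + (-1.1667)·(-1.1667) + (0.8333)·(0.8333)) / 5 = 10.8333/5 = 2.1667
  S[A,B] = ((-0.1667)·(-0.5) + (0.8333)·(1.5) + (-2.1667)·(-1.5) + (1.8333)·(-0.5) + (-1.1667)·(-2.5) + (0.8333)·(3.5)) / 5 = 9.5/5 = 1.9
  S[A,C] = ((-0.1667)·(2.6667) + (0.8333)·(-2.3333) + (-2.1667)·(0.6667) + (1.8333)·(-2.3333) + (-1.1667)·(2.6667) + (0.8333)·(-1.3333)) / 5 = -12.3333/5 = -2.4667
  S[B,B] = ((-0.5)·(-0.5) + (1.5)·(1.5) + (-1.5)·(-1.5) + (-0.5)·(-0.5) + (-2.5)·(-2.5) + (3.5)·(3.5)) / 5 = 23.5/5 = 4.7
  S[B,C] = ((-0.5)·(2.6667) + (1.5)·(-2.3333) + (-1.5)·(0.6667) + (-0.5)·(-2.3333) + (-2.5)·(2.6667) + (3.5)·(-1.3333)) / 5 = -16/5 = -3.2
  S[C,C] = ((2.6667)·(2.6667) + (-2.3333)·(-2.3333) + (0.6667)·(0.6667) + (-2.3333)·(-2.3333) + (2.6667)·(2.6667) + (-1.3333)·(-1.3333)) / 5 = 27.3333/5 = 5.4667

S is symmetric (S[j,i] = S[i,j]). Assembling:

S = [[2.1667, 1.9, -2.4667],
 [1.9, 4.7, -3.2],
 [-2.4667, -3.2, 5.4667]]


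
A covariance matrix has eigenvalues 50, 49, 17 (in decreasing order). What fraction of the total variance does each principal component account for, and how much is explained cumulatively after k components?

Step 1 — total variance = trace(Sigma) = Σ λ_i = 50 + 49 + 17 = 116.

Step 2 — fraction explained by component i = λ_i / Σ λ:
  PC1: 50/116 = 0.431
  PC2: 49/116 = 0.4224
  PC3: 17/116 = 0.1466

Step 3 — cumulative fraction after k components = (λ_1 + ... + λ_k) / Σ λ:
  k = 1: 50/116 = 0.431
  k = 2: (50 + 49)/116 = 99/116 = 0.8534
  k = 3: (50 + 49 + 17)/116 = 116/116 = 1

Summary (fraction, with percent):

explained: PC1 0.431 (43.1%), PC2 0.4224 (42.24%), PC3 0.1466 (14.66%);  cumulative: 0.431, 0.8534, 1


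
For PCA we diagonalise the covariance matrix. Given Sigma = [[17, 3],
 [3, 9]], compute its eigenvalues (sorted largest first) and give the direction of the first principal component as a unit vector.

Step 1 — characteristic polynomial of 2×2 Sigma:
  det(Sigma - λI) = λ² - trace · λ + det = 0.
  trace = 17 + 9 = 26, det = 17·9 - (3)² = 144.
Step 2 — discriminant:
  Δ = trace² - 4·det = 676 - 576 = 100.
Step 3 — eigenvalues:
  λ = (trace ± √Δ)/2 = (26 ± 10)/2,
  λ_1 = 18,  λ_2 = 8.

Step 4 — unit eigenvector for λ_1: solve (Sigma - λ_1 I)v = 0. First row:
  (17 - 18)·v_x + (3)·v_y = 0, i.e. (-1)·v_x + (3)·v_y = 0,
  so v ∝ (b, λ_1 - a) = (3, 1) = u.
  ||u|| = √((3)² + (1)²) = √(10) ≈ 3.1623,
  v_1 = u/||u|| ≈ (0.9487, 0.3162) (||v_1|| = 1).

λ_1 = 18,  λ_2 = 8;  v_1 ≈ (0.9487, 0.3162)


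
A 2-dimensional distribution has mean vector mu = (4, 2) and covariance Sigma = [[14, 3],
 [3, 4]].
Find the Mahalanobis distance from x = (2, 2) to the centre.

Step 1 — centre the observation: (x - mu) = (-2, 0).

Step 2 — invert Sigma. det(Sigma) = 14·4 - (3)² = 47.
  Sigma^{-1} = (1/det) · [[d, -b], [-b, a]] = [[0.0851, -0.0638],
 [-0.0638, 0.2979]].

Step 3 — form the quadratic (x - mu)^T · Sigma^{-1} · (x - mu):
  Sigma^{-1} · (x - mu) = (-0.1702, 0.1277).
  (x - mu)^T · [Sigma^{-1} · (x - mu)] = (-2)·(-0.1702) + (0)·(0.1277) = 0.3404.

Step 4 — take square root: d = √(0.3404) ≈ 0.5835.

d(x, mu) = √(0.3404) ≈ 0.5835


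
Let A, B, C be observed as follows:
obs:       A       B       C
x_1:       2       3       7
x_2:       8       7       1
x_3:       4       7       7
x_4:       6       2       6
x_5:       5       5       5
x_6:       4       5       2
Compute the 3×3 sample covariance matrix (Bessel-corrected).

Step 1 — column means:
  mean(A) = (2 + 8 + 4 + 6 + 5 + 4) / 6 = 29/6 = 4.8333
  mean(B) = (3 + 7 + 7 + 2 + 5 + 5) / 6 = 29/6 = 4.8333
  mean(C) = (7 + 1 + 7 + 6 + 5 + 2) / 6 = 28/6 = 4.6667

Step 2 — sample covariance S[i,j] = (1/(n-1)) · Σ_k (x_{k,i} - mean_i) · (x_{k,j} - mean_j), with n-1 = 5.
  S[A,A] = ((-2.8333)·(-2.8333) + (3.1667)·(3.1667) + (-0.8333)·(-0.8333) + (1.1667)·(1.1667) + (0.1667)·(0.1667) + (-0.8333)·(-0.8333)) / 5 = 20.8333/5 = 4.1667
  S[A,B] = ((-2.8333)·(-1.8333) + (3.1667)·(2.1667) + (-0.8333)·(2.1667) + (1.1667)·(-2.8333) + (0.1667)·(0.1667) + (-0.8333)·(0.1667)) / 5 = 6.8333/5 = 1.3667
  S[A,C] = ((-2.8333)·(2.3333) + (3.1667)·(-3.6667) + (-0.8333)·(2.3333) + (1.1667)·(1.3333) + (0.1667)·(0.3333) + (-0.8333)·(-2.6667)) / 5 = -16.3333/5 = -3.2667
  S[B,B] = ((-1.8333)·(-1.8333) + (2.1667)·(2.1667) + (2.1667)·(2.1667) + (-2.8333)·(-2.8333) + (0.1667)·(0.1667) + (0.1667)·(0.1667)) / 5 = 20.8333/5 = 4.1667
  S[B,C] = ((-1.8333)·(2.3333) + (2.1667)·(-3.6667) + (2.1667)·(2.3333) + (-2.8333)·(1.3333) + (0.1667)·(0.3333) + (0.1667)·(-2.6667)) / 5 = -11.3333/5 = -2.2667
  S[C,C] = ((2.3333)·(2.3333) + (-3.6667)·(-3.6667) + (2.3333)·(2.3333) + (1.3333)·(1.3333) + (0.3333)·(0.3333) + (-2.6667)·(-2.6667)) / 5 = 33.3333/5 = 6.6667

S is symmetric (S[j,i] = S[i,j]). Assembling:

S = [[4.1667, 1.3667, -3.2667],
 [1.3667, 4.1667, -2.2667],
 [-3.2667, -2.2667, 6.6667]]


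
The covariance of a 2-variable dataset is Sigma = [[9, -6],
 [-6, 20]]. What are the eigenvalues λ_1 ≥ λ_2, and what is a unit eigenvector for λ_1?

Step 1 — characteristic polynomial of 2×2 Sigma:
  det(Sigma - λI) = λ² - trace · λ + det = 0.
  trace = 9 + 20 = 29, det = 9·20 - (-6)² = 144.
Step 2 — discriminant:
  Δ = trace² - 4·det = 841 - 576 = 265.
Step 3 — eigenvalues:
  λ = (trace ± √Δ)/2 = (29 ± 16.2788)/2,
  λ_1 = 22.6394,  λ_2 = 6.3606.

Step 4 — unit eigenvector for λ_1: solve (Sigma - λ_1 I)v = 0. First row:
  (9 - 22.6394)·v_x + (-6)·v_y = 0, i.e. (-13.6394)·v_x + (-6)·v_y = 0,
  so v ∝ (b, λ_1 - a) = (-6, 13.6394); multiply by -1 so the first entry is positive: u = (6, -13.6394).
  ||u|| = √((6)² + (-13.6394)²) = √(222.0335) ≈ 14.9008,
  v_1 = u/||u|| ≈ (0.4027, -0.9153) (||v_1|| = 1).

λ_1 = 22.6394,  λ_2 = 6.3606;  v_1 ≈ (0.4027, -0.9153)


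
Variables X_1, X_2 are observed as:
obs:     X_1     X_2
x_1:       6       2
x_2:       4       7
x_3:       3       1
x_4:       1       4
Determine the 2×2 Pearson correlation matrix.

Step 1 — column means:
  mean(X_1) = (6 + 4 + 3 + 1) / 4 = 14/4 = 3.5
  mean(X_2) = (2 + 7 + 1 + 4) / 4 = 14/4 = 3.5

Step 2 — sample variances and covariances s[i,j] = (1/(n-1)) · Σ_k (x_{k,i} - mean_i) · (x_{k,j} - mean_j), with n-1 = 3:
  s[X_1,X_1] = ((2.5)·(2.5) + (0.5)·(0.5) + (-0.5)·(-0.5) + (-2.5)·(-2.5)) / 3 = 13/3 = 4.3333
  s[X_1,X_2] = ((2.5)·(-1.5) + (0.5)·(3.5) + (-0.5)·(-2.5) + (-2.5)·(0.5)) / 3 = -2/3 = -0.6667
  s[X_2,X_2] = ((-1.5)·(-1.5) + (3.5)·(3.5) + (-2.5)·(-2.5) + (0.5)·(0.5)) / 3 = 21/3 = 7
  Sample standard deviations s_i = √(s[i,i]):
  s(X_1) = √(4.3333) = 2.0817
  s(X_2) = √(7) = 2.6458

Step 3 — r_{ij} = s_{ij} / (s_i · s_j):
  r[X_1,X_1] = 1 (diagonal).
  r[X_1,X_2] = -0.6667 / (2.0817 · 2.6458) = -0.6667 / 5.5076 = -0.121
  r[X_2,X_2] = 1 (diagonal).

R is symmetric with unit diagonal. Assembling:

R = [[1, -0.121],
 [-0.121, 1]]


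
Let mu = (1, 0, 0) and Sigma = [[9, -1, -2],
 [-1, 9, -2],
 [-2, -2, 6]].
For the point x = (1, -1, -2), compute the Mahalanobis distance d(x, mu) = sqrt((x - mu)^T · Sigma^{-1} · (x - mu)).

Step 1 — centre the observation: (x - mu) = (0, -1, -2).

Step 2 — invert Sigma (cofactor / det for 3×3, or solve directly):
  Sigma^{-1} = [[0.125, 0.025, 0.05],
 [0.025, 0.125, 0.05],
 [0.05, 0.05, 0.2]].

Step 3 — form the quadratic (x - mu)^T · Sigma^{-1} · (x - mu):
  Sigma^{-1} · (x - mu) = (-0.125, -0.225, -0.45).
  (x - mu)^T · [Sigma^{-1} · (x - mu)] = (0)·(-0.125) + (-1)·(-0.225) + (-2)·(-0.45) = 1.125.

Step 4 — take square root: d = √(1.125) ≈ 1.0607.

d(x, mu) = √(1.125) ≈ 1.0607


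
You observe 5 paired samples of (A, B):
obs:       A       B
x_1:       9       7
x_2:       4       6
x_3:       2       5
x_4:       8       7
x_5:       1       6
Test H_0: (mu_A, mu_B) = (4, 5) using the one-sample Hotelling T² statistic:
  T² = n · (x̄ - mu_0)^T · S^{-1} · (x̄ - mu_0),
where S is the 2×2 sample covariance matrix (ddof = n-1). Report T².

Step 1 — sample mean vector:
  mean(A) = (9 + 4 + 2 + 8 + 1) / 5 = 24/5 = 4.8
  mean(B) = (7 + 6 + 5 + 7 + 6) / 5 = 31/5 = 6.2
  x̄ = (4.8, 6.2),  deviation x̄ - mu_0 = (4.8, 6.2) - (4, 5) = (0.8, 1.2).

Step 2 — sample covariance matrix, S[i,j] = (1/(n-1)) · Σ_k (x_{k,i} - mean_i) · (x_{k,j} - mean_j), divisor n-1 = 4:
  S[A,A] = ((4.2)·(4.2) + (-0.8)·(-0.8) + (-2.8)·(-2.8) + (3.2)·(3.2) + (-3.8)·(-3.8)) / 4 = 50.8/4 = 12.7
  S[A,B] = ((4.2)·(0.8) + (-0.8)·(-0.2) + (-2.8)·(-1.2) + (3.2)·(0.8) + (-3.8)·(-0.2)) / 4 = 10.2/4 = 2.55
  S[B,B] = ((0.8)·(0.8) + (-0.2)·(-0.2) + (-1.2)·(-1.2) + (0.8)·(0.8) + (-0.2)·(-0.2)) / 4 = 2.8/4 = 0.7
  S = [[12.7, 2.55],
 [2.55, 0.7]].

Step 3 — invert S. det(S) = 12.7·0.7 - (2.55)² = 2.3875.
  S^{-1} = (1/det) · [[d, -b], [-b, a]] = [[0.2932, -1.0681],
 [-1.0681, 5.3194]].

Step 4 — quadratic form (x̄ - mu_0)^T · S^{-1} · (x̄ - mu_0):
  S^{-1} · (x̄ - mu_0) = (-1.0471, 5.5288),
  (x̄ - mu_0)^T · [...] = (0.8)·(-1.0471) + (1.2)·(5.5288) = 5.7969.

Step 5 — scale by n: T² = 5 · 5.7969 = 28.9843.

T² ≈ 28.9843


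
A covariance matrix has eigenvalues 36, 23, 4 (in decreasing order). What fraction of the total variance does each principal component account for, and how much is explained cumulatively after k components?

Step 1 — total variance = trace(Sigma) = Σ λ_i = 36 + 23 + 4 = 63.

Step 2 — fraction explained by component i = λ_i / Σ λ:
  PC1: 36/63 = 0.5714
  PC2: 23/63 = 0.3651
  PC3: 4/63 = 0.0635

Step 3 — cumulative fraction after k components = (λ_1 + ... + λ_k) / Σ λ:
  k = 1: 36/63 = 0.5714
  k = 2: (36 + 23)/63 = 59/63 = 0.9365
  k = 3: (36 + 23 + 4)/63 = 63/63 = 1

Summary (fraction, with percent):

explained: PC1 0.5714 (57.14%), PC2 0.3651 (36.51%), PC3 0.0635 (6.35%);  cumulative: 0.5714, 0.9365, 1


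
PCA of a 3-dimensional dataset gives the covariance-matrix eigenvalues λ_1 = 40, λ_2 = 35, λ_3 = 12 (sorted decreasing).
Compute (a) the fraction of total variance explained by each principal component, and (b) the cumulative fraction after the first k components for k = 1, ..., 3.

Step 1 — total variance = trace(Sigma) = Σ λ_i = 40 + 35 + 12 = 87.

Step 2 — fraction explained by component i = λ_i / Σ λ:
  PC1: 40/87 = 0.4598
  PC2: 35/87 = 0.4023
  PC3: 12/87 = 0.1379

Step 3 — cumulative fraction after k components = (λ_1 + ... + λ_k) / Σ λ:
  k = 1: 40/87 = 0.4598
  k = 2: (40 + 35)/87 = 75/87 = 0.8621
  k = 3: (40 + 35 + 12)/87 = 87/87 = 1

Summary (fraction, with percent):

explained: PC1 0.4598 (45.98%), PC2 0.4023 (40.23%), PC3 0.1379 (13.79%);  cumulative: 0.4598, 0.8621, 1


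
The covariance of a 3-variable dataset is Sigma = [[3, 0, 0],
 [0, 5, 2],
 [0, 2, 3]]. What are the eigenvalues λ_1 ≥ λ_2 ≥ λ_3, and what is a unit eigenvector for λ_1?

Step 1 — characteristic polynomial p(λ) = det(λI - Sigma) = λ³ - tr·λ² + c_1·λ - det, where tr = trace, c_1 = sum of the principal 2×2 minors, det = det(Sigma):
  tr = 3 + 5 + 3 = 11,
  c_1 = (3·5 - (0)²) + (3·3 - (0)²) + (5·3 - (2)²) = 15 + 9 + 11 = 35,
  det = 3·(5·3 - (2)²) - (0)·((0)·3 - (2)·(0)) + (0)·((0)·(2) - 5·(0)) = 3·(11) - (0)·(0) + (0)·(0) = 33.
  So p(λ) = λ³ - 11λ² + 35λ - 33.
Step 2 — look for an integer root (rational root theorem: any rational root is an integer divisor of 33). Testing λ = 3:
  p(3) = 27 - 99 + 105 - 33 = 0  ✓
  Dividing out (λ - 3): p(λ) = (λ - 3)(λ² - 8λ + 11).
Step 3 — remaining eigenvalues from the quadratic λ² - 8λ + 11 = 0:
  Δ = 8² - 4·11 = 64 - 44 = 20,  λ = (8 ± √20)/2 = (8 ± 4.4721)/2 ≈ 6.2361 or 1.7639.
  Sorted: λ_1 = 6.2361,  λ_2 = 3,  λ_3 = 1.7639  (check: sum = 11 = tr ✓).

Step 4 — unit eigenvector for λ_1 ≈ 6.2361: v spans the null space of (Sigma - λ_1 I), whose rows are
  r_1 = (-3.2361, 0, 0),  r_2 = (0, -1.2361, 2),  r_3 = (0, 2, -3.2361).
  v is orthogonal to every row, so take v ∝ r_1 × r_2 = ((0)·(2) - (0)·(-1.2361), (0)·(0) - (-3.2361)·(2), (-3.2361)·(-1.2361) - (0)·(0)) ≈ (0, 6.4721, 4).
  Let u = (0, 6.4721, 4).
  ||u|| = √((0)² + (6.4721)² + (4)²) = √(57.8885) ≈ 7.6085,  v_1 = u/||u|| ≈ (0, 0.8507, 0.5257) (||v_1|| = 1).

λ_1 = 6.2361,  λ_2 = 3,  λ_3 = 1.7639;  v_1 ≈ (0, 0.8507, 0.5257)


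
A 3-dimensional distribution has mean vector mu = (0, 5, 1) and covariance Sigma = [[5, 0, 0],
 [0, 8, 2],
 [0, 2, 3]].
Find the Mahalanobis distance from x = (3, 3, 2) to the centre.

Step 1 — centre the observation: (x - mu) = (3, -2, 1).

Step 2 — invert Sigma (cofactor / det for 3×3, or solve directly):
  Sigma^{-1} = [[0.2, 0, 0],
 [0, 0.15, -0.1],
 [0, -0.1, 0.4]].

Step 3 — form the quadratic (x - mu)^T · Sigma^{-1} · (x - mu):
  Sigma^{-1} · (x - mu) = (0.6, -0.4, 0.6).
  (x - mu)^T · [Sigma^{-1} · (x - mu)] = (3)·(0.6) + (-2)·(-0.4) + (1)·(0.6) = 3.2.

Step 4 — take square root: d = √(3.2) ≈ 1.7889.

d(x, mu) = √(3.2) ≈ 1.7889


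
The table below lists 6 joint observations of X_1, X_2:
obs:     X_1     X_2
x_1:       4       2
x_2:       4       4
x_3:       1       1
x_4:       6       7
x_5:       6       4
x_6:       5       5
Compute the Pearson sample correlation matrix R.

Step 1 — column means:
  mean(X_1) = (4 + 4 + 1 + 6 + 6 + 5) / 6 = 26/6 = 4.3333
  mean(X_2) = (2 + 4 + 1 + 7 + 4 + 5) / 6 = 23/6 = 3.8333

Step 2 — sample variances and covariances s[i,j] = (1/(n-1)) · Σ_k (x_{k,i} - mean_i) · (x_{k,j} - mean_j), with n-1 = 5:
  s[X_1,X_1] = ((-0.3333)·(-0.3333) + (-0.3333)·(-0.3333) + (-3.3333)·(-3.3333) + (1.6667)·(1.6667) + (1.6667)·(1.6667) + (0.6667)·(0.6667)) / 5 = 17.3333/5 = 3.4667
  s[X_1,X_2] = ((-0.3333)·(-1.8333) + (-0.3333)·(0.1667) + (-3.3333)·(-2.8333) + (1.6667)·(3.1667) + (1.6667)·(0.1667) + (0.6667)·(1.1667)) / 5 = 16.3333/5 = 3.2667
  s[X_2,X_2] = ((-1.8333)·(-1.8333) + (0.1667)·(0.1667) + (-2.8333)·(-2.8333) + (3.1667)·(3.1667) + (0.1667)·(0.1667) + (1.1667)·(1.1667)) / 5 = 22.8333/5 = 4.5667
  Sample standard deviations s_i = √(s[i,i]):
  s(X_1) = √(3.4667) = 1.8619
  s(X_2) = √(4.5667) = 2.137

Step 3 — r_{ij} = s_{ij} / (s_i · s_j):
  r[X_1,X_1] = 1 (diagonal).
  r[X_1,X_2] = 3.2667 / (1.8619 · 2.137) = 3.2667 / 3.9788 = 0.821
  r[X_2,X_2] = 1 (diagonal).

R is symmetric with unit diagonal. Assembling:

R = [[1, 0.821],
 [0.821, 1]]


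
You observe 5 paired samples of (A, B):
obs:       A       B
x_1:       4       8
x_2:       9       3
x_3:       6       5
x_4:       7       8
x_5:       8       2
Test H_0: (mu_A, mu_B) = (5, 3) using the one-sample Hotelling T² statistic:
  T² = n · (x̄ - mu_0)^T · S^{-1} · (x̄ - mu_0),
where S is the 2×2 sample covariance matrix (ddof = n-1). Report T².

Step 1 — sample mean vector:
  mean(A) = (4 + 9 + 6 + 7 + 8) / 5 = 34/5 = 6.8
  mean(B) = (8 + 3 + 5 + 8 + 2) / 5 = 26/5 = 5.2
  x̄ = (6.8, 5.2),  deviation x̄ - mu_0 = (6.8, 5.2) - (5, 3) = (1.8, 2.2).

Step 2 — sample covariance matrix, S[i,j] = (1/(n-1)) · Σ_k (x_{k,i} - mean_i) · (x_{k,j} - mean_j), divisor n-1 = 4:
  S[A,A] = ((-2.8)·(-2.8) + (2.2)·(2.2) + (-0.8)·(-0.8) + (0.2)·(0.2) + (1.2)·(1.2)) / 4 = 14.8/4 = 3.7
  S[A,B] = ((-2.8)·(2.8) + (2.2)·(-2.2) + (-0.8)·(-0.2) + (0.2)·(2.8) + (1.2)·(-3.2)) / 4 = -15.8/4 = -3.95
  S[B,B] = ((2.8)·(2.8) + (-2.2)·(-2.2) + (-0.2)·(-0.2) + (2.8)·(2.8) + (-3.2)·(-3.2)) / 4 = 30.8/4 = 7.7
  S = [[3.7, -3.95],
 [-3.95, 7.7]].

Step 3 — invert S. det(S) = 3.7·7.7 - (-3.95)² = 12.8875.
  S^{-1} = (1/det) · [[d, -b], [-b, a]] = [[0.5975, 0.3065],
 [0.3065, 0.2871]].

Step 4 — quadratic form (x̄ - mu_0)^T · S^{-1} · (x̄ - mu_0):
  S^{-1} · (x̄ - mu_0) = (1.7498, 1.1833),
  (x̄ - mu_0)^T · [...] = (1.8)·(1.7498) + (2.2)·(1.1833) = 5.7529.

Step 5 — scale by n: T² = 5 · 5.7529 = 28.7643.

T² ≈ 28.7643


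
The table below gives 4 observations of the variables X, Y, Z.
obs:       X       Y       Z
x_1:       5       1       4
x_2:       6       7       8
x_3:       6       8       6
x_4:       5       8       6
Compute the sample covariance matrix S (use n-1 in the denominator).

Step 1 — column means:
  mean(X) = (5 + 6 + 6 + 5) / 4 = 22/4 = 5.5
  mean(Y) = (1 + 7 + 8 + 8) / 4 = 24/4 = 6
  mean(Z) = (4 + 8 + 6 + 6) / 4 = 24/4 = 6

Step 2 — sample covariance S[i,j] = (1/(n-1)) · Σ_k (x_{k,i} - mean_i) · (x_{k,j} - mean_j), with n-1 = 3.
  S[X,X] = ((-0.5)·(-0.5) + (0.5)·(0.5) + (0.5)·(0.5) + (-0.5)·(-0.5)) / 3 = 1/3 = 0.3333
  S[X,Y] = ((-0.5)·(-5) + (0.5)·(1) + (0.5)·(2) + (-0.5)·(2)) / 3 = 3/3 = 1
  S[X,Z] = ((-0.5)·(-2) + (0.5)·(2) + (0.5)·(0) + (-0.5)·(0)) / 3 = 2/3 = 0.6667
  S[Y,Y] = ((-5)·(-5) + (1)·(1) + (2)·(2) + (2)·(2)) / 3 = 34/3 = 11.3333
  S[Y,Z] = ((-5)·(-2) + (1)·(2) + (2)·(0) + (2)·(0)) / 3 = 12/3 = 4
  S[Z,Z] = ((-2)·(-2) + (2)·(2) + (0)·(0) + (0)·(0)) / 3 = 8/3 = 2.6667

S is symmetric (S[j,i] = S[i,j]). Assembling:

S = [[0.3333, 1, 0.6667],
 [1, 11.3333, 4],
 [0.6667, 4, 2.6667]]


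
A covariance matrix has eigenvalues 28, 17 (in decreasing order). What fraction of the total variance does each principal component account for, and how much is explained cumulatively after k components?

Step 1 — total variance = trace(Sigma) = Σ λ_i = 28 + 17 = 45.

Step 2 — fraction explained by component i = λ_i / Σ λ:
  PC1: 28/45 = 0.6222
  PC2: 17/45 = 0.3778

Step 3 — cumulative fraction after k components = (λ_1 + ... + λ_k) / Σ λ:
  k = 1: 28/45 = 0.6222
  k = 2: (28 + 17)/45 = 45/45 = 1

Summary (fraction, with percent):

explained: PC1 0.6222 (62.22%), PC2 0.3778 (37.78%);  cumulative: 0.6222, 1


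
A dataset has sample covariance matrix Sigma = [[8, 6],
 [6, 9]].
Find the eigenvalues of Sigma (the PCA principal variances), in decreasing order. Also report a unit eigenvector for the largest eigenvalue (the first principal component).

Step 1 — characteristic polynomial of 2×2 Sigma:
  det(Sigma - λI) = λ² - trace · λ + det = 0.
  trace = 8 + 9 = 17, det = 8·9 - (6)² = 36.
Step 2 — discriminant:
  Δ = trace² - 4·det = 289 - 144 = 145.
Step 3 — eigenvalues:
  λ = (trace ± √Δ)/2 = (17 ± 12.0416)/2,
  λ_1 = 14.5208,  λ_2 = 2.4792.

Step 4 — unit eigenvector for λ_1: solve (Sigma - λ_1 I)v = 0. First row:
  (8 - 14.5208)·v_x + (6)·v_y = 0, i.e. (-6.5208)·v_x + (6)·v_y = 0,
  so v ∝ (b, λ_1 - a) = (6, 6.5208) = u.
  ||u|| = √((6)² + (6.5208)²) = √(78.5208) ≈ 8.8612,
  v_1 = u/||u|| ≈ (0.6771, 0.7359) (||v_1|| = 1).

λ_1 = 14.5208,  λ_2 = 2.4792;  v_1 ≈ (0.6771, 0.7359)


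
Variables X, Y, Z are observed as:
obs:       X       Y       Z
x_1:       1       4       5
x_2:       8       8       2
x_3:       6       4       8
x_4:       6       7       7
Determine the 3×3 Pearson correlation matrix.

Step 1 — column means:
  mean(X) = (1 + 8 + 6 + 6) / 4 = 21/4 = 5.25
  mean(Y) = (4 + 8 + 4 + 7) / 4 = 23/4 = 5.75
  mean(Z) = (5 + 2 + 8 + 7) / 4 = 22/4 = 5.5

Step 2 — sample variances and covariances s[i,j] = (1/(n-1)) · Σ_k (x_{k,i} - mean_i) · (x_{k,j} - mean_j), with n-1 = 3:
  s[X,X] = ((-4.25)·(-4.25) + (2.75)·(2.75) + (0.75)·(0.75) + (0.75)·(0.75)) / 3 = 26.75/3 = 8.9167
  s[X,Y] = ((-4.25)·(-1.75) + (2.75)·(2.25) + (0.75)·(-1.75) + (0.75)·(1.25)) / 3 = 13.25/3 = 4.4167
  s[X,Z] = ((-4.25)·(-0.5) + (2.75)·(-3.5) + (0.75)·(2.5) + (0.75)·(1.5)) / 3 = -4.5/3 = -1.5
  s[Y,Y] = ((-1.75)·(-1.75) + (2.25)·(2.25) + (-1.75)·(-1.75) + (1.25)·(1.25)) / 3 = 12.75/3 = 4.25
  s[Y,Z] = ((-1.75)·(-0.5) + (2.25)·(-3.5) + (-1.75)·(2.5) + (1.25)·(1.5)) / 3 = -9.5/3 = -3.1667
  s[Z,Z] = ((-0.5)·(-0.5) + (-3.5)·(-3.5) + (2.5)·(2.5) + (1.5)·(1.5)) / 3 = 21/3 = 7
  Sample standard deviations s_i = √(s[i,i]):
  s(X) = √(8.9167) = 2.9861
  s(Y) = √(4.25) = 2.0616
  s(Z) = √(7) = 2.6458

Step 3 — r_{ij} = s_{ij} / (s_i · s_j):
  r[X,X] = 1 (diagonal).
  r[X,Y] = 4.4167 / (2.9861 · 2.0616) = 4.4167 / 6.156 = 0.7175
  r[X,Z] = -1.5 / (2.9861 · 2.6458) = -1.5 / 7.9004 = -0.1899
  r[Y,Y] = 1 (diagonal).
  r[Y,Z] = -3.1667 / (2.0616 · 2.6458) = -3.1667 / 5.4544 = -0.5806
  r[Z,Z] = 1 (diagonal).

R is symmetric with unit diagonal. Assembling:

R = [[1, 0.7175, -0.1899],
 [0.7175, 1, -0.5806],
 [-0.1899, -0.5806, 1]]


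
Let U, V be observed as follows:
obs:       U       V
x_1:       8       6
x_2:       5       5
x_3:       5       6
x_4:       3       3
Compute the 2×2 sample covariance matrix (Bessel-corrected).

Step 1 — column means:
  mean(U) = (8 + 5 + 5 + 3) / 4 = 21/4 = 5.25
  mean(V) = (6 + 5 + 6 + 3) / 4 = 20/4 = 5

Step 2 — sample covariance S[i,j] = (1/(n-1)) · Σ_k (x_{k,i} - mean_i) · (x_{k,j} - mean_j), with n-1 = 3.
  S[U,U] = ((2.75)·(2.75) + (-0.25)·(-0.25) + (-0.25)·(-0.25) + (-2.25)·(-2.25)) / 3 = 12.75/3 = 4.25
  S[U,V] = ((2.75)·(1) + (-0.25)·(0) + (-0.25)·(1) + (-2.25)·(-2)) / 3 = 7/3 = 2.3333
  S[V,V] = ((1)·(1) + (0)·(0) + (1)·(1) + (-2)·(-2)) / 3 = 6/3 = 2

S is symmetric (S[j,i] = S[i,j]). Assembling:

S = [[4.25, 2.3333],
 [2.3333, 2]]


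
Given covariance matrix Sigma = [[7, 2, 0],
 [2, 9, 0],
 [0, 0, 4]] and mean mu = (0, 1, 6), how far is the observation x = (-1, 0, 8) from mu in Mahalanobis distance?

Step 1 — centre the observation: (x - mu) = (-1, -1, 2).

Step 2 — invert Sigma (cofactor / det for 3×3, or solve directly):
  Sigma^{-1} = [[0.1525, -0.0339, 0],
 [-0.0339, 0.1186, 0],
 [0, 0, 0.25]].

Step 3 — form the quadratic (x - mu)^T · Sigma^{-1} · (x - mu):
  Sigma^{-1} · (x - mu) = (-0.1186, -0.0847, 0.5).
  (x - mu)^T · [Sigma^{-1} · (x - mu)] = (-1)·(-0.1186) + (-1)·(-0.0847) + (2)·(0.5) = 1.2034.

Step 4 — take square root: d = √(1.2034) ≈ 1.097.

d(x, mu) = √(1.2034) ≈ 1.097


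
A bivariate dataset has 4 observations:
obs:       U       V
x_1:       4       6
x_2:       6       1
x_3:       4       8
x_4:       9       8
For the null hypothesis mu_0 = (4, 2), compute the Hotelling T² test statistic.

Step 1 — sample mean vector:
  mean(U) = (4 + 6 + 4 + 9) / 4 = 23/4 = 5.75
  mean(V) = (6 + 1 + 8 + 8) / 4 = 23/4 = 5.75
  x̄ = (5.75, 5.75),  deviation x̄ - mu_0 = (5.75, 5.75) - (4, 2) = (1.75, 3.75).

Step 2 — sample covariance matrix, S[i,j] = (1/(n-1)) · Σ_k (x_{k,i} - mean_i) · (x_{k,j} - mean_j), divisor n-1 = 3:
  S[U,U] = ((-1.75)·(-1.75) + (0.25)·(0.25) + (-1.75)·(-1.75) + (3.25)·(3.25)) / 3 = 16.75/3 = 5.5833
  S[U,V] = ((-1.75)·(0.25) + (0.25)·(-4.75) + (-1.75)·(2.25) + (3.25)·(2.25)) / 3 = 1.75/3 = 0.5833
  S[V,V] = ((0.25)·(0.25) + (-4.75)·(-4.75) + (2.25)·(2.25) + (2.25)·(2.25)) / 3 = 32.75/3 = 10.9167
  S = [[5.5833, 0.5833],
 [0.5833, 10.9167]].

Step 3 — invert S. det(S) = 5.5833·10.9167 - (0.5833)² = 60.6111.
  S^{-1} = (1/det) · [[d, -b], [-b, a]] = [[0.1801, -0.0096],
 [-0.0096, 0.0921]].

Step 4 — quadratic form (x̄ - mu_0)^T · S^{-1} · (x̄ - mu_0):
  S^{-1} · (x̄ - mu_0) = (0.2791, 0.3286),
  (x̄ - mu_0)^T · [...] = (1.75)·(0.2791) + (3.75)·(0.3286) = 1.7207.

Step 5 — scale by n: T² = 4 · 1.7207 = 6.8827.

T² ≈ 6.8827


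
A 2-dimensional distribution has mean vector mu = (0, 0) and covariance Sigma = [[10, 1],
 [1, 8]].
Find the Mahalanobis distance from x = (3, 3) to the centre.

Step 1 — centre the observation: (x - mu) = (3, 3).

Step 2 — invert Sigma. det(Sigma) = 10·8 - (1)² = 79.
  Sigma^{-1} = (1/det) · [[d, -b], [-b, a]] = [[0.1013, -0.0127],
 [-0.0127, 0.1266]].

Step 3 — form the quadratic (x - mu)^T · Sigma^{-1} · (x - mu):
  Sigma^{-1} · (x - mu) = (0.2658, 0.3418).
  (x - mu)^T · [Sigma^{-1} · (x - mu)] = (3)·(0.2658) + (3)·(0.3418) = 1.8228.

Step 4 — take square root: d = √(1.8228) ≈ 1.3501.

d(x, mu) = √(1.8228) ≈ 1.3501


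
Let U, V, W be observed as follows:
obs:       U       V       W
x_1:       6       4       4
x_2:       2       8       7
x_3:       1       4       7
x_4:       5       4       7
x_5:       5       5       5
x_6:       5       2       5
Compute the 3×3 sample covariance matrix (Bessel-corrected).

Step 1 — column means:
  mean(U) = (6 + 2 + 1 + 5 + 5 + 5) / 6 = 24/6 = 4
  mean(V) = (4 + 8 + 4 + 4 + 5 + 2) / 6 = 27/6 = 4.5
  mean(W) = (4 + 7 + 7 + 7 + 5 + 5) / 6 = 35/6 = 5.8333

Step 2 — sample covariance S[i,j] = (1/(n-1)) · Σ_k (x_{k,i} - mean_i) · (x_{k,j} - mean_j), with n-1 = 5.
  S[U,U] = ((2)·(2) + (-2)·(-2) + (-3)·(-3) + (1)·(1) + (1)·(1) + (1)·(1)) / 5 = 20/5 = 4
  S[U,V] = ((2)·(-0.5) + (-2)·(3.5) + (-3)·(-0.5) + (1)·(-0.5) + (1)·(0.5) + (1)·(-2.5)) / 5 = -9/5 = -1.8
  S[U,W] = ((2)·(-1.8333) + (-2)·(1.1667) + (-3)·(1.1667) + (1)·(1.1667) + (1)·(-0.8333) + (1)·(-0.8333)) / 5 = -10/5 = -2
  S[V,V] = ((-0.5)·(-0.5) + (3.5)·(3.5) + (-0.5)·(-0.5) + (-0.5)·(-0.5) + (0.5)·(0.5) + (-2.5)·(-2.5)) / 5 = 19.5/5 = 3.9
  S[V,W] = ((-0.5)·(-1.8333) + (3.5)·(1.1667) + (-0.5)·(1.1667) + (-0.5)·(1.1667) + (0.5)·(-0.8333) + (-2.5)·(-0.8333)) / 5 = 5.5/5 = 1.1
  S[W,W] = ((-1.8333)·(-1.8333) + (1.1667)·(1.1667) + (1.1667)·(1.1667) + (1.1667)·(1.1667) + (-0.8333)·(-0.8333) + (-0.8333)·(-0.8333)) / 5 = 8.8333/5 = 1.7667

S is symmetric (S[j,i] = S[i,j]). Assembling:

S = [[4, -1.8, -2],
 [-1.8, 3.9, 1.1],
 [-2, 1.1, 1.7667]]


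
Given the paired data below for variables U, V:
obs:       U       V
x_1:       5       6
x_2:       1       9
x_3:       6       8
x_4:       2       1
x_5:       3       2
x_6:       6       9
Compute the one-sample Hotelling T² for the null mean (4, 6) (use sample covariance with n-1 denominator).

Step 1 — sample mean vector:
  mean(U) = (5 + 1 + 6 + 2 + 3 + 6) / 6 = 23/6 = 3.8333
  mean(V) = (6 + 9 + 8 + 1 + 2 + 9) / 6 = 35/6 = 5.8333
  x̄ = (3.8333, 5.8333),  deviation x̄ - mu_0 = (3.8333, 5.8333) - (4, 6) = (-0.1667, -0.1667).

Step 2 — sample covariance matrix, S[i,j] = (1/(n-1)) · Σ_k (x_{k,i} - mean_i) · (x_{k,j} - mean_j), divisor n-1 = 5:
  S[U,U] = ((1.1667)·(1.1667) + (-2.8333)·(-2.8333) + (2.1667)·(2.1667) + (-1.8333)·(-1.8333) + (-0.8333)·(-0.8333) + (2.1667)·(2.1667)) / 5 = 22.8333/5 = 4.5667
  S[U,V] = ((1.1667)·(0.1667) + (-2.8333)·(3.1667) + (2.1667)·(2.1667) + (-1.8333)·(-4.8333) + (-0.8333)·(-3.8333) + (2.1667)·(3.1667)) / 5 = 14.8333/5 = 2.9667
  S[V,V] = ((0.1667)·(0.1667) + (3.1667)·(3.1667) + (2.1667)·(2.1667) + (-4.8333)·(-4.8333) + (-3.8333)·(-3.8333) + (3.1667)·(3.1667)) / 5 = 62.8333/5 = 12.5667
  S = [[4.5667, 2.9667],
 [2.9667, 12.5667]].

Step 3 — invert S. det(S) = 4.5667·12.5667 - (2.9667)² = 48.5867.
  S^{-1} = (1/det) · [[d, -b], [-b, a]] = [[0.2586, -0.0611],
 [-0.0611, 0.094]].

Step 4 — quadratic form (x̄ - mu_0)^T · S^{-1} · (x̄ - mu_0):
  S^{-1} · (x̄ - mu_0) = (-0.0329, -0.0055),
  (x̄ - mu_0)^T · [...] = (-0.1667)·(-0.0329) + (-0.1667)·(-0.0055) = 0.0064.

Step 5 — scale by n: T² = 6 · 0.0064 = 0.0384.

T² ≈ 0.0384


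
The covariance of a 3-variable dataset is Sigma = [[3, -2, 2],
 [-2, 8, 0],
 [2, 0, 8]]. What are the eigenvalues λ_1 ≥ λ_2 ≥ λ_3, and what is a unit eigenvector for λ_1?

Step 1 — characteristic polynomial p(λ) = det(λI - Sigma) = λ³ - tr·λ² + c_1·λ - det, where tr = trace, c_1 = sum of the principal 2×2 minors, det = det(Sigma):
  tr = 3 + 8 + 8 = 19,
  c_1 = (3·8 - (-2)²) + (3·8 - (2)²) + (8·8 - (0)²) = 20 + 20 + 64 = 104,
  det = 3·(8·8 - (0)²) - (-2)·((-2)·8 - (0)·(2)) + (2)·((-2)·(0) - 8·(2)) = 3·(64) - (-2)·(-16) + (2)·(-16) = 128.
  So p(λ) = λ³ - 19λ² + 104λ - 128.
Step 2 — look for an integer root (rational root theorem: any rational root is an integer divisor of 128). Testing λ = 8:
  p(8) = 512 - 1216 + 832 - 128 = 0  ✓
  Dividing out (λ - 8): p(λ) = (λ - 8)(λ² - 11λ + 16).
Step 3 — remaining eigenvalues from the quadratic λ² - 11λ + 16 = 0:
  Δ = 11² - 4·16 = 121 - 64 = 57,  λ = (11 ± √57)/2 = (11 ± 7.5498)/2 ≈ 9.2749 or 1.7251.
  Sorted: λ_1 = 9.2749,  λ_2 = 8,  λ_3 = 1.7251  (check: sum = 19 = tr ✓).

Step 4 — unit eigenvector for λ_1 ≈ 9.2749: v spans the null space of (Sigma - λ_1 I), whose rows are
  r_1 = (-6.2749, -2, 2),  r_2 = (-2, -1.2749, 0),  r_3 = (2, 0, -1.2749).
  v is orthogonal to every row, so take v ∝ r_1 × r_2 = ((-2)·(0) - (2)·(-1.2749), (2)·(-2) - (-6.2749)·(0), (-6.2749)·(-1.2749) - (-2)·(-2)) ≈ (2.5498, -4, 4).
  Let u = (2.5498, -4, 4).
  ||u|| = √((2.5498)² + (-4)² + (4)²) = √(38.5017) ≈ 6.205,  v_1 = u/||u|| ≈ (0.4109, -0.6446, 0.6446) (||v_1|| = 1).

λ_1 = 9.2749,  λ_2 = 8,  λ_3 = 1.7251;  v_1 ≈ (0.4109, -0.6446, 0.6446)


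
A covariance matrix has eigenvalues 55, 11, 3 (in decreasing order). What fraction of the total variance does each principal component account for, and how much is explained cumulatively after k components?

Step 1 — total variance = trace(Sigma) = Σ λ_i = 55 + 11 + 3 = 69.

Step 2 — fraction explained by component i = λ_i / Σ λ:
  PC1: 55/69 = 0.7971
  PC2: 11/69 = 0.1594
  PC3: 3/69 = 0.0435

Step 3 — cumulative fraction after k components = (λ_1 + ... + λ_k) / Σ λ:
  k = 1: 55/69 = 0.7971
  k = 2: (55 + 11)/69 = 66/69 = 0.9565
  k = 3: (55 + 11 + 3)/69 = 69/69 = 1

Summary (fraction, with percent):

explained: PC1 0.7971 (79.71%), PC2 0.1594 (15.94%), PC3 0.0435 (4.35%);  cumulative: 0.7971, 0.9565, 1


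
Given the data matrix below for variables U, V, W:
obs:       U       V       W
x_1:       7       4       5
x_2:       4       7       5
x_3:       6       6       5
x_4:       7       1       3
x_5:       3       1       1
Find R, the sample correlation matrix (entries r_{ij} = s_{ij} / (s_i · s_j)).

Step 1 — column means:
  mean(U) = (7 + 4 + 6 + 7 + 3) / 5 = 27/5 = 5.4
  mean(V) = (4 + 7 + 6 + 1 + 1) / 5 = 19/5 = 3.8
  mean(W) = (5 + 5 + 5 + 3 + 1) / 5 = 19/5 = 3.8

Step 2 — sample variances and covariances s[i,j] = (1/(n-1)) · Σ_k (x_{k,i} - mean_i) · (x_{k,j} - mean_j), with n-1 = 4:
  s[U,U] = ((1.6)·(1.6) + (-1.4)·(-1.4) + (0.6)·(0.6) + (1.6)·(1.6) + (-2.4)·(-2.4)) / 4 = 13.2/4 = 3.3
  s[U,V] = ((1.6)·(0.2) + (-1.4)·(3.2) + (0.6)·(2.2) + (1.6)·(-2.8) + (-2.4)·(-2.8)) / 4 = -0.6/4 = -0.15
  s[U,W] = ((1.6)·(1.2) + (-1.4)·(1.2) + (0.6)·(1.2) + (1.6)·(-0.8) + (-2.4)·(-2.8)) / 4 = 6.4/4 = 1.6
  s[V,V] = ((0.2)·(0.2) + (3.2)·(3.2) + (2.2)·(2.2) + (-2.8)·(-2.8) + (-2.8)·(-2.8)) / 4 = 30.8/4 = 7.7
  s[V,W] = ((0.2)·(1.2) + (3.2)·(1.2) + (2.2)·(1.2) + (-2.8)·(-0.8) + (-2.8)·(-2.8)) / 4 = 16.8/4 = 4.2
  s[W,W] = ((1.2)·(1.2) + (1.2)·(1.2) + (1.2)·(1.2) + (-0.8)·(-0.8) + (-2.8)·(-2.8)) / 4 = 12.8/4 = 3.2
  Sample standard deviations s_i = √(s[i,i]):
  s(U) = √(3.3) = 1.8166
  s(V) = √(7.7) = 2.7749
  s(W) = √(3.2) = 1.7889

Step 3 — r_{ij} = s_{ij} / (s_i · s_j):
  r[U,U] = 1 (diagonal).
  r[U,V] = -0.15 / (1.8166 · 2.7749) = -0.15 / 5.0408 = -0.0298
  r[U,W] = 1.6 / (1.8166 · 1.7889) = 1.6 / 3.2496 = 0.4924
  r[V,V] = 1 (diagonal).
  r[V,W] = 4.2 / (2.7749 · 1.7889) = 4.2 / 4.9639 = 0.8461
  r[W,W] = 1 (diagonal).

R is symmetric with unit diagonal. Assembling:

R = [[1, -0.0298, 0.4924],
 [-0.0298, 1, 0.8461],
 [0.4924, 0.8461, 1]]


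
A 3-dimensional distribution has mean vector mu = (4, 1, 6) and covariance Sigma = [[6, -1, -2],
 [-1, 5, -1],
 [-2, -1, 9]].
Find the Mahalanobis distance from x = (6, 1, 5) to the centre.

Step 1 — centre the observation: (x - mu) = (2, 0, -1).

Step 2 — invert Sigma (cofactor / det for 3×3, or solve directly):
  Sigma^{-1} = [[0.1905, 0.0476, 0.0476],
 [0.0476, 0.2165, 0.0346],
 [0.0476, 0.0346, 0.1255]].

Step 3 — form the quadratic (x - mu)^T · Sigma^{-1} · (x - mu):
  Sigma^{-1} · (x - mu) = (0.3333, 0.0606, -0.0303).
  (x - mu)^T · [Sigma^{-1} · (x - mu)] = (2)·(0.3333) + (0)·(0.0606) + (-1)·(-0.0303) = 0.697.

Step 4 — take square root: d = √(0.697) ≈ 0.8348.

d(x, mu) = √(0.697) ≈ 0.8348


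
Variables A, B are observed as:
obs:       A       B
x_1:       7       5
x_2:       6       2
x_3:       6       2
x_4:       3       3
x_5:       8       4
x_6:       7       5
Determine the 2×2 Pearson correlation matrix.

Step 1 — column means:
  mean(A) = (7 + 6 + 6 + 3 + 8 + 7) / 6 = 37/6 = 6.1667
  mean(B) = (5 + 2 + 2 + 3 + 4 + 5) / 6 = 21/6 = 3.5

Step 2 — sample variances and covariances s[i,j] = (1/(n-1)) · Σ_k (x_{k,i} - mean_i) · (x_{k,j} - mean_j), with n-1 = 5:
  s[A,A] = ((0.8333)·(0.8333) + (-0.1667)·(-0.1667) + (-0.1667)·(-0.1667) + (-3.1667)·(-3.1667) + (1.8333)·(1.8333) + (0.8333)·(0.8333)) / 5 = 14.8333/5 = 2.9667
  s[A,B] = ((0.8333)·(1.5) + (-0.1667)·(-1.5) + (-0.1667)·(-1.5) + (-3.1667)·(-0.5) + (1.8333)·(0.5) + (0.8333)·(1.5)) / 5 = 5.5/5 = 1.1
  s[B,B] = ((1.5)·(1.5) + (-1.5)·(-1.5) + (-1.5)·(-1.5) + (-0.5)·(-0.5) + (0.5)·(0.5) + (1.5)·(1.5)) / 5 = 9.5/5 = 1.9
  Sample standard deviations s_i = √(s[i,i]):
  s(A) = √(2.9667) = 1.7224
  s(B) = √(1.9) = 1.3784

Step 3 — r_{ij} = s_{ij} / (s_i · s_j):
  r[A,A] = 1 (diagonal).
  r[A,B] = 1.1 / (1.7224 · 1.3784) = 1.1 / 2.3742 = 0.4633
  r[B,B] = 1 (diagonal).

R is symmetric with unit diagonal. Assembling:

R = [[1, 0.4633],
 [0.4633, 1]]


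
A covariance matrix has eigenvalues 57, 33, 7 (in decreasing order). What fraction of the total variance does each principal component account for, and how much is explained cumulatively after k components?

Step 1 — total variance = trace(Sigma) = Σ λ_i = 57 + 33 + 7 = 97.

Step 2 — fraction explained by component i = λ_i / Σ λ:
  PC1: 57/97 = 0.5876
  PC2: 33/97 = 0.3402
  PC3: 7/97 = 0.0722

Step 3 — cumulative fraction after k components = (λ_1 + ... + λ_k) / Σ λ:
  k = 1: 57/97 = 0.5876
  k = 2: (57 + 33)/97 = 90/97 = 0.9278
  k = 3: (57 + 33 + 7)/97 = 97/97 = 1

Summary (fraction, with percent):

explained: PC1 0.5876 (58.76%), PC2 0.3402 (34.02%), PC3 0.0722 (7.22%);  cumulative: 0.5876, 0.9278, 1


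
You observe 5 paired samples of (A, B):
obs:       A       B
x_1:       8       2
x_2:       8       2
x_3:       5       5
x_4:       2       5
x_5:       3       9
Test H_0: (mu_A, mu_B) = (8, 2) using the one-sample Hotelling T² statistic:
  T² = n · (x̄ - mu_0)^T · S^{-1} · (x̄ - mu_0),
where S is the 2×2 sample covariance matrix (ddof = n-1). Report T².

Step 1 — sample mean vector:
  mean(A) = (8 + 8 + 5 + 2 + 3) / 5 = 26/5 = 5.2
  mean(B) = (2 + 2 + 5 + 5 + 9) / 5 = 23/5 = 4.6
  x̄ = (5.2, 4.6),  deviation x̄ - mu_0 = (5.2, 4.6) - (8, 2) = (-2.8, 2.6).

Step 2 — sample covariance matrix, S[i,j] = (1/(n-1)) · Σ_k (x_{k,i} - mean_i) · (x_{k,j} - mean_j), divisor n-1 = 4:
  S[A,A] = ((2.8)·(2.8) + (2.8)·(2.8) + (-0.2)·(-0.2) + (-3.2)·(-3.2) + (-2.2)·(-2.2)) / 4 = 30.8/4 = 7.7
  S[A,B] = ((2.8)·(-2.6) + (2.8)·(-2.6) + (-0.2)·(0.4) + (-3.2)·(0.4) + (-2.2)·(4.4)) / 4 = -25.6/4 = -6.4
  S[B,B] = ((-2.6)·(-2.6) + (-2.6)·(-2.6) + (0.4)·(0.4) + (0.4)·(0.4) + (4.4)·(4.4)) / 4 = 33.2/4 = 8.3
  S = [[7.7, -6.4],
 [-6.4, 8.3]].

Step 3 — invert S. det(S) = 7.7·8.3 - (-6.4)² = 22.95.
  S^{-1} = (1/det) · [[d, -b], [-b, a]] = [[0.3617, 0.2789],
 [0.2789, 0.3355]].

Step 4 — quadratic form (x̄ - mu_0)^T · S^{-1} · (x̄ - mu_0):
  S^{-1} · (x̄ - mu_0) = (-0.2876, 0.0915),
  (x̄ - mu_0)^T · [...] = (-2.8)·(-0.2876) + (2.6)·(0.0915) = 1.0431.

Step 5 — scale by n: T² = 5 · 1.0431 = 5.2157.

T² ≈ 5.2157
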